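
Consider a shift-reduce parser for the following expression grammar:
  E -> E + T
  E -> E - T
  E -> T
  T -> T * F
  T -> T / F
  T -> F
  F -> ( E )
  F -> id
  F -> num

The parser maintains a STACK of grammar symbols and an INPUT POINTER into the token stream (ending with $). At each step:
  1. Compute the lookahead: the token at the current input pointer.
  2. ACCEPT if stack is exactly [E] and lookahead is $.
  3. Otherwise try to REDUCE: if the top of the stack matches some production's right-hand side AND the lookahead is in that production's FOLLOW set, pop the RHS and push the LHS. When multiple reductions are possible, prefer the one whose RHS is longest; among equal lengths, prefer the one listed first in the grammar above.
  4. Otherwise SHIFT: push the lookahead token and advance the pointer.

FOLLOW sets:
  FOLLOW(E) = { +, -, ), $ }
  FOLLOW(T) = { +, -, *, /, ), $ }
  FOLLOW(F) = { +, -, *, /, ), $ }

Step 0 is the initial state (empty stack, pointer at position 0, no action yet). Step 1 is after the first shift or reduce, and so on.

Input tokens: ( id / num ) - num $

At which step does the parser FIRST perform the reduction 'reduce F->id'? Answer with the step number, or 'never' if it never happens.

Step 1: shift (. Stack=[(] ptr=1 lookahead=id remaining=[id / num ) - num $]
Step 2: shift id. Stack=[( id] ptr=2 lookahead=/ remaining=[/ num ) - num $]
Step 3: reduce F->id. Stack=[( F] ptr=2 lookahead=/ remaining=[/ num ) - num $]

Answer: 3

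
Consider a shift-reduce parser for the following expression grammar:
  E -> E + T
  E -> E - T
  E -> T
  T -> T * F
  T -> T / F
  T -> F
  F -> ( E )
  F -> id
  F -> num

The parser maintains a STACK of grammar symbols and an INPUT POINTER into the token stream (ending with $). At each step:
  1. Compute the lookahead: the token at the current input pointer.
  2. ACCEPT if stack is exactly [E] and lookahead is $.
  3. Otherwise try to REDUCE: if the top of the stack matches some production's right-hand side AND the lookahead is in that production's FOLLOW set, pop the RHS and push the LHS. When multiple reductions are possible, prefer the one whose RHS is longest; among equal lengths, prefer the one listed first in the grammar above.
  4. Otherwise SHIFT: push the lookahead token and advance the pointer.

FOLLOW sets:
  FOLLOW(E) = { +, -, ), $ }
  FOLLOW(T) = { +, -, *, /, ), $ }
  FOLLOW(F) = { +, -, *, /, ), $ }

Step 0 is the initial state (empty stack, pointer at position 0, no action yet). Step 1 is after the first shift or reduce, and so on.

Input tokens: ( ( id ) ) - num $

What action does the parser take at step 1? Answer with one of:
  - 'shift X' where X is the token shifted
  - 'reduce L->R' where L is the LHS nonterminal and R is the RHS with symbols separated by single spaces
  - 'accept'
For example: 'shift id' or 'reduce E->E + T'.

Answer: shift (

Derivation:
Step 1: shift (. Stack=[(] ptr=1 lookahead=( remaining=[( id ) ) - num $]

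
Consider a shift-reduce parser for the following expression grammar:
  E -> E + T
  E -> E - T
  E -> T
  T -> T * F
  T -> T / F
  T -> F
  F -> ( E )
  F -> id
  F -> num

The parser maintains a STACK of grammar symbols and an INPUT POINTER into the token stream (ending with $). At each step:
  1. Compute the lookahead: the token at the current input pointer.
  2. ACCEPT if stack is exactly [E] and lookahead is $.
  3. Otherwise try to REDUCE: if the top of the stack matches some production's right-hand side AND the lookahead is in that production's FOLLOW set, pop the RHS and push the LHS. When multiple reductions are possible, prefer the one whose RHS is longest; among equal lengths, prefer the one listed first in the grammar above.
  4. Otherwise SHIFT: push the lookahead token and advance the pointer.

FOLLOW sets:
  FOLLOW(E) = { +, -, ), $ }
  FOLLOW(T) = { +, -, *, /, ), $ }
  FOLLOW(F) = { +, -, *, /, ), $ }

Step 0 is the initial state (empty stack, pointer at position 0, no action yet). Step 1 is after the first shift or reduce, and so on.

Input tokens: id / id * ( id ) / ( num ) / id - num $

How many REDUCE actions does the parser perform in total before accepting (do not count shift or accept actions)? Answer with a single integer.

Answer: 20

Derivation:
Step 1: shift id. Stack=[id] ptr=1 lookahead=/ remaining=[/ id * ( id ) / ( num ) / id - num $]
Step 2: reduce F->id. Stack=[F] ptr=1 lookahead=/ remaining=[/ id * ( id ) / ( num ) / id - num $]
Step 3: reduce T->F. Stack=[T] ptr=1 lookahead=/ remaining=[/ id * ( id ) / ( num ) / id - num $]
Step 4: shift /. Stack=[T /] ptr=2 lookahead=id remaining=[id * ( id ) / ( num ) / id - num $]
Step 5: shift id. Stack=[T / id] ptr=3 lookahead=* remaining=[* ( id ) / ( num ) / id - num $]
Step 6: reduce F->id. Stack=[T / F] ptr=3 lookahead=* remaining=[* ( id ) / ( num ) / id - num $]
Step 7: reduce T->T / F. Stack=[T] ptr=3 lookahead=* remaining=[* ( id ) / ( num ) / id - num $]
Step 8: shift *. Stack=[T *] ptr=4 lookahead=( remaining=[( id ) / ( num ) / id - num $]
Step 9: shift (. Stack=[T * (] ptr=5 lookahead=id remaining=[id ) / ( num ) / id - num $]
Step 10: shift id. Stack=[T * ( id] ptr=6 lookahead=) remaining=[) / ( num ) / id - num $]
Step 11: reduce F->id. Stack=[T * ( F] ptr=6 lookahead=) remaining=[) / ( num ) / id - num $]
Step 12: reduce T->F. Stack=[T * ( T] ptr=6 lookahead=) remaining=[) / ( num ) / id - num $]
Step 13: reduce E->T. Stack=[T * ( E] ptr=6 lookahead=) remaining=[) / ( num ) / id - num $]
Step 14: shift ). Stack=[T * ( E )] ptr=7 lookahead=/ remaining=[/ ( num ) / id - num $]
Step 15: reduce F->( E ). Stack=[T * F] ptr=7 lookahead=/ remaining=[/ ( num ) / id - num $]
Step 16: reduce T->T * F. Stack=[T] ptr=7 lookahead=/ remaining=[/ ( num ) / id - num $]
Step 17: shift /. Stack=[T /] ptr=8 lookahead=( remaining=[( num ) / id - num $]
Step 18: shift (. Stack=[T / (] ptr=9 lookahead=num remaining=[num ) / id - num $]
Step 19: shift num. Stack=[T / ( num] ptr=10 lookahead=) remaining=[) / id - num $]
Step 20: reduce F->num. Stack=[T / ( F] ptr=10 lookahead=) remaining=[) / id - num $]
Step 21: reduce T->F. Stack=[T / ( T] ptr=10 lookahead=) remaining=[) / id - num $]
Step 22: reduce E->T. Stack=[T / ( E] ptr=10 lookahead=) remaining=[) / id - num $]
Step 23: shift ). Stack=[T / ( E )] ptr=11 lookahead=/ remaining=[/ id - num $]
Step 24: reduce F->( E ). Stack=[T / F] ptr=11 lookahead=/ remaining=[/ id - num $]
Step 25: reduce T->T / F. Stack=[T] ptr=11 lookahead=/ remaining=[/ id - num $]
Step 26: shift /. Stack=[T /] ptr=12 lookahead=id remaining=[id - num $]
Step 27: shift id. Stack=[T / id] ptr=13 lookahead=- remaining=[- num $]
Step 28: reduce F->id. Stack=[T / F] ptr=13 lookahead=- remaining=[- num $]
Step 29: reduce T->T / F. Stack=[T] ptr=13 lookahead=- remaining=[- num $]
Step 30: reduce E->T. Stack=[E] ptr=13 lookahead=- remaining=[- num $]
Step 31: shift -. Stack=[E -] ptr=14 lookahead=num remaining=[num $]
Step 32: shift num. Stack=[E - num] ptr=15 lookahead=$ remaining=[$]
Step 33: reduce F->num. Stack=[E - F] ptr=15 lookahead=$ remaining=[$]
Step 34: reduce T->F. Stack=[E - T] ptr=15 lookahead=$ remaining=[$]
Step 35: reduce E->E - T. Stack=[E] ptr=15 lookahead=$ remaining=[$]
Step 36: accept. Stack=[E] ptr=15 lookahead=$ remaining=[$]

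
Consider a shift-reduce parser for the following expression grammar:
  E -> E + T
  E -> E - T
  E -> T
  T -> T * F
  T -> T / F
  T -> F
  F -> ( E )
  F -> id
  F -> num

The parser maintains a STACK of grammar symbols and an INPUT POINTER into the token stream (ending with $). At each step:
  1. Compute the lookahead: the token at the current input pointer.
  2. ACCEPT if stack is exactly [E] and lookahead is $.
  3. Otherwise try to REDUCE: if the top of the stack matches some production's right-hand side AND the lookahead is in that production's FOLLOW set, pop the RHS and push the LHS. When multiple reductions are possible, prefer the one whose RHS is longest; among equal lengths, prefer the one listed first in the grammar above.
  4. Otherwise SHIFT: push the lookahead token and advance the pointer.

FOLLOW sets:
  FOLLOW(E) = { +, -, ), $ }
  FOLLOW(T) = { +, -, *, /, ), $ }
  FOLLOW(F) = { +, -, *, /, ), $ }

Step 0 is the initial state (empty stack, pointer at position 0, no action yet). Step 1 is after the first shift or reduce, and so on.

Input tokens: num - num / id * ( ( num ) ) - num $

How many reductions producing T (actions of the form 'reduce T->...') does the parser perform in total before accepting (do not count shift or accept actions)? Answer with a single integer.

Step 1: shift num. Stack=[num] ptr=1 lookahead=- remaining=[- num / id * ( ( num ) ) - num $]
Step 2: reduce F->num. Stack=[F] ptr=1 lookahead=- remaining=[- num / id * ( ( num ) ) - num $]
Step 3: reduce T->F. Stack=[T] ptr=1 lookahead=- remaining=[- num / id * ( ( num ) ) - num $]
Step 4: reduce E->T. Stack=[E] ptr=1 lookahead=- remaining=[- num / id * ( ( num ) ) - num $]
Step 5: shift -. Stack=[E -] ptr=2 lookahead=num remaining=[num / id * ( ( num ) ) - num $]
Step 6: shift num. Stack=[E - num] ptr=3 lookahead=/ remaining=[/ id * ( ( num ) ) - num $]
Step 7: reduce F->num. Stack=[E - F] ptr=3 lookahead=/ remaining=[/ id * ( ( num ) ) - num $]
Step 8: reduce T->F. Stack=[E - T] ptr=3 lookahead=/ remaining=[/ id * ( ( num ) ) - num $]
Step 9: shift /. Stack=[E - T /] ptr=4 lookahead=id remaining=[id * ( ( num ) ) - num $]
Step 10: shift id. Stack=[E - T / id] ptr=5 lookahead=* remaining=[* ( ( num ) ) - num $]
Step 11: reduce F->id. Stack=[E - T / F] ptr=5 lookahead=* remaining=[* ( ( num ) ) - num $]
Step 12: reduce T->T / F. Stack=[E - T] ptr=5 lookahead=* remaining=[* ( ( num ) ) - num $]
Step 13: shift *. Stack=[E - T *] ptr=6 lookahead=( remaining=[( ( num ) ) - num $]
Step 14: shift (. Stack=[E - T * (] ptr=7 lookahead=( remaining=[( num ) ) - num $]
Step 15: shift (. Stack=[E - T * ( (] ptr=8 lookahead=num remaining=[num ) ) - num $]
Step 16: shift num. Stack=[E - T * ( ( num] ptr=9 lookahead=) remaining=[) ) - num $]
Step 17: reduce F->num. Stack=[E - T * ( ( F] ptr=9 lookahead=) remaining=[) ) - num $]
Step 18: reduce T->F. Stack=[E - T * ( ( T] ptr=9 lookahead=) remaining=[) ) - num $]
Step 19: reduce E->T. Stack=[E - T * ( ( E] ptr=9 lookahead=) remaining=[) ) - num $]
Step 20: shift ). Stack=[E - T * ( ( E )] ptr=10 lookahead=) remaining=[) - num $]
Step 21: reduce F->( E ). Stack=[E - T * ( F] ptr=10 lookahead=) remaining=[) - num $]
Step 22: reduce T->F. Stack=[E - T * ( T] ptr=10 lookahead=) remaining=[) - num $]
Step 23: reduce E->T. Stack=[E - T * ( E] ptr=10 lookahead=) remaining=[) - num $]
Step 24: shift ). Stack=[E - T * ( E )] ptr=11 lookahead=- remaining=[- num $]
Step 25: reduce F->( E ). Stack=[E - T * F] ptr=11 lookahead=- remaining=[- num $]
Step 26: reduce T->T * F. Stack=[E - T] ptr=11 lookahead=- remaining=[- num $]
Step 27: reduce E->E - T. Stack=[E] ptr=11 lookahead=- remaining=[- num $]
Step 28: shift -. Stack=[E -] ptr=12 lookahead=num remaining=[num $]
Step 29: shift num. Stack=[E - num] ptr=13 lookahead=$ remaining=[$]
Step 30: reduce F->num. Stack=[E - F] ptr=13 lookahead=$ remaining=[$]
Step 31: reduce T->F. Stack=[E - T] ptr=13 lookahead=$ remaining=[$]
Step 32: reduce E->E - T. Stack=[E] ptr=13 lookahead=$ remaining=[$]
Step 33: accept. Stack=[E] ptr=13 lookahead=$ remaining=[$]

Answer: 7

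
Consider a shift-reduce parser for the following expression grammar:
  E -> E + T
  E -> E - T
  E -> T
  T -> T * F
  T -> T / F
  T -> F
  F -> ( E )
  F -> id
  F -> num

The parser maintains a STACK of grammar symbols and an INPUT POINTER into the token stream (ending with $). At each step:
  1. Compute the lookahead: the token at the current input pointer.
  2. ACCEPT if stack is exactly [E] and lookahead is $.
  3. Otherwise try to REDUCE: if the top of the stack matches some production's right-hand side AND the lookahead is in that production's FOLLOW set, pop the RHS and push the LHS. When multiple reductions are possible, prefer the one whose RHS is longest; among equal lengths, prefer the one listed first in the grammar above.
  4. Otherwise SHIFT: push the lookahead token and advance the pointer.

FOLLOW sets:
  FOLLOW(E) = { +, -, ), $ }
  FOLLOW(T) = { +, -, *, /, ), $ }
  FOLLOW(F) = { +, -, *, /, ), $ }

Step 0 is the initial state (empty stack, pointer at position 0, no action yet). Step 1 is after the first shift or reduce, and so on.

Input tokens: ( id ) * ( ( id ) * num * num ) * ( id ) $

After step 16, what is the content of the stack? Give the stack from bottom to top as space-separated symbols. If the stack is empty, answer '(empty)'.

Answer: T * ( ( E )

Derivation:
Step 1: shift (. Stack=[(] ptr=1 lookahead=id remaining=[id ) * ( ( id ) * num * num ) * ( id ) $]
Step 2: shift id. Stack=[( id] ptr=2 lookahead=) remaining=[) * ( ( id ) * num * num ) * ( id ) $]
Step 3: reduce F->id. Stack=[( F] ptr=2 lookahead=) remaining=[) * ( ( id ) * num * num ) * ( id ) $]
Step 4: reduce T->F. Stack=[( T] ptr=2 lookahead=) remaining=[) * ( ( id ) * num * num ) * ( id ) $]
Step 5: reduce E->T. Stack=[( E] ptr=2 lookahead=) remaining=[) * ( ( id ) * num * num ) * ( id ) $]
Step 6: shift ). Stack=[( E )] ptr=3 lookahead=* remaining=[* ( ( id ) * num * num ) * ( id ) $]
Step 7: reduce F->( E ). Stack=[F] ptr=3 lookahead=* remaining=[* ( ( id ) * num * num ) * ( id ) $]
Step 8: reduce T->F. Stack=[T] ptr=3 lookahead=* remaining=[* ( ( id ) * num * num ) * ( id ) $]
Step 9: shift *. Stack=[T *] ptr=4 lookahead=( remaining=[( ( id ) * num * num ) * ( id ) $]
Step 10: shift (. Stack=[T * (] ptr=5 lookahead=( remaining=[( id ) * num * num ) * ( id ) $]
Step 11: shift (. Stack=[T * ( (] ptr=6 lookahead=id remaining=[id ) * num * num ) * ( id ) $]
Step 12: shift id. Stack=[T * ( ( id] ptr=7 lookahead=) remaining=[) * num * num ) * ( id ) $]
Step 13: reduce F->id. Stack=[T * ( ( F] ptr=7 lookahead=) remaining=[) * num * num ) * ( id ) $]
Step 14: reduce T->F. Stack=[T * ( ( T] ptr=7 lookahead=) remaining=[) * num * num ) * ( id ) $]
Step 15: reduce E->T. Stack=[T * ( ( E] ptr=7 lookahead=) remaining=[) * num * num ) * ( id ) $]
Step 16: shift ). Stack=[T * ( ( E )] ptr=8 lookahead=* remaining=[* num * num ) * ( id ) $]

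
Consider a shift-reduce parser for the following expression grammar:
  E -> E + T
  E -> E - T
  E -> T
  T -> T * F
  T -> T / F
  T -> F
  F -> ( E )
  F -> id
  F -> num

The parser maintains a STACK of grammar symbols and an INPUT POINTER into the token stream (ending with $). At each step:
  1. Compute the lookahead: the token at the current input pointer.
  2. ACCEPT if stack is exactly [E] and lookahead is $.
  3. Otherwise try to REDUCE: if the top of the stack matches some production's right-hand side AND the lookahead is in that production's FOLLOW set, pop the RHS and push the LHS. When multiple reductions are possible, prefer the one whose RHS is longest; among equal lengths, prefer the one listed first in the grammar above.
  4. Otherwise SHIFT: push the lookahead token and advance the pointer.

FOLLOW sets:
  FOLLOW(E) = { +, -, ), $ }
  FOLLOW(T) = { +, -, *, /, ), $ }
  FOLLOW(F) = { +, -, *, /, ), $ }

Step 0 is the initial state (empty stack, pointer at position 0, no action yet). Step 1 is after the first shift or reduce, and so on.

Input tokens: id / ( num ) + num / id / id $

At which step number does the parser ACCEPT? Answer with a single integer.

Answer: 27

Derivation:
Step 1: shift id. Stack=[id] ptr=1 lookahead=/ remaining=[/ ( num ) + num / id / id $]
Step 2: reduce F->id. Stack=[F] ptr=1 lookahead=/ remaining=[/ ( num ) + num / id / id $]
Step 3: reduce T->F. Stack=[T] ptr=1 lookahead=/ remaining=[/ ( num ) + num / id / id $]
Step 4: shift /. Stack=[T /] ptr=2 lookahead=( remaining=[( num ) + num / id / id $]
Step 5: shift (. Stack=[T / (] ptr=3 lookahead=num remaining=[num ) + num / id / id $]
Step 6: shift num. Stack=[T / ( num] ptr=4 lookahead=) remaining=[) + num / id / id $]
Step 7: reduce F->num. Stack=[T / ( F] ptr=4 lookahead=) remaining=[) + num / id / id $]
Step 8: reduce T->F. Stack=[T / ( T] ptr=4 lookahead=) remaining=[) + num / id / id $]
Step 9: reduce E->T. Stack=[T / ( E] ptr=4 lookahead=) remaining=[) + num / id / id $]
Step 10: shift ). Stack=[T / ( E )] ptr=5 lookahead=+ remaining=[+ num / id / id $]
Step 11: reduce F->( E ). Stack=[T / F] ptr=5 lookahead=+ remaining=[+ num / id / id $]
Step 12: reduce T->T / F. Stack=[T] ptr=5 lookahead=+ remaining=[+ num / id / id $]
Step 13: reduce E->T. Stack=[E] ptr=5 lookahead=+ remaining=[+ num / id / id $]
Step 14: shift +. Stack=[E +] ptr=6 lookahead=num remaining=[num / id / id $]
Step 15: shift num. Stack=[E + num] ptr=7 lookahead=/ remaining=[/ id / id $]
Step 16: reduce F->num. Stack=[E + F] ptr=7 lookahead=/ remaining=[/ id / id $]
Step 17: reduce T->F. Stack=[E + T] ptr=7 lookahead=/ remaining=[/ id / id $]
Step 18: shift /. Stack=[E + T /] ptr=8 lookahead=id remaining=[id / id $]
Step 19: shift id. Stack=[E + T / id] ptr=9 lookahead=/ remaining=[/ id $]
Step 20: reduce F->id. Stack=[E + T / F] ptr=9 lookahead=/ remaining=[/ id $]
Step 21: reduce T->T / F. Stack=[E + T] ptr=9 lookahead=/ remaining=[/ id $]
Step 22: shift /. Stack=[E + T /] ptr=10 lookahead=id remaining=[id $]
Step 23: shift id. Stack=[E + T / id] ptr=11 lookahead=$ remaining=[$]
Step 24: reduce F->id. Stack=[E + T / F] ptr=11 lookahead=$ remaining=[$]
Step 25: reduce T->T / F. Stack=[E + T] ptr=11 lookahead=$ remaining=[$]
Step 26: reduce E->E + T. Stack=[E] ptr=11 lookahead=$ remaining=[$]
Step 27: accept. Stack=[E] ptr=11 lookahead=$ remaining=[$]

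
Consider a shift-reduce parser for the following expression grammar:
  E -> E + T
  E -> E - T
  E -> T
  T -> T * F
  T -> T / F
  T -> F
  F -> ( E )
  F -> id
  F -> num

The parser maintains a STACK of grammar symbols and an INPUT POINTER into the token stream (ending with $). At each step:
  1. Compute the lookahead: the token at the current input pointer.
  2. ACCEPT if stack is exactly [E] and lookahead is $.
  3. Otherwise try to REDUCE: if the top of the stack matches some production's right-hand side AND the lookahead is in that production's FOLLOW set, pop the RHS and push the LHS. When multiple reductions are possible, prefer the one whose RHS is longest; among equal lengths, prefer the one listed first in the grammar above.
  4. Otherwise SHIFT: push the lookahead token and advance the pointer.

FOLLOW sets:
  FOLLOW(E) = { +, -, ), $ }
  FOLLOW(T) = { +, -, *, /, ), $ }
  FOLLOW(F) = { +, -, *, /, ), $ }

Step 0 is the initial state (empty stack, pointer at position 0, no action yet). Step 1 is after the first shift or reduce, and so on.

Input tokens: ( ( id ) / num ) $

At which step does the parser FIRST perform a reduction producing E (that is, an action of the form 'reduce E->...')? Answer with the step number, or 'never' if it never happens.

Answer: 6

Derivation:
Step 1: shift (. Stack=[(] ptr=1 lookahead=( remaining=[( id ) / num ) $]
Step 2: shift (. Stack=[( (] ptr=2 lookahead=id remaining=[id ) / num ) $]
Step 3: shift id. Stack=[( ( id] ptr=3 lookahead=) remaining=[) / num ) $]
Step 4: reduce F->id. Stack=[( ( F] ptr=3 lookahead=) remaining=[) / num ) $]
Step 5: reduce T->F. Stack=[( ( T] ptr=3 lookahead=) remaining=[) / num ) $]
Step 6: reduce E->T. Stack=[( ( E] ptr=3 lookahead=) remaining=[) / num ) $]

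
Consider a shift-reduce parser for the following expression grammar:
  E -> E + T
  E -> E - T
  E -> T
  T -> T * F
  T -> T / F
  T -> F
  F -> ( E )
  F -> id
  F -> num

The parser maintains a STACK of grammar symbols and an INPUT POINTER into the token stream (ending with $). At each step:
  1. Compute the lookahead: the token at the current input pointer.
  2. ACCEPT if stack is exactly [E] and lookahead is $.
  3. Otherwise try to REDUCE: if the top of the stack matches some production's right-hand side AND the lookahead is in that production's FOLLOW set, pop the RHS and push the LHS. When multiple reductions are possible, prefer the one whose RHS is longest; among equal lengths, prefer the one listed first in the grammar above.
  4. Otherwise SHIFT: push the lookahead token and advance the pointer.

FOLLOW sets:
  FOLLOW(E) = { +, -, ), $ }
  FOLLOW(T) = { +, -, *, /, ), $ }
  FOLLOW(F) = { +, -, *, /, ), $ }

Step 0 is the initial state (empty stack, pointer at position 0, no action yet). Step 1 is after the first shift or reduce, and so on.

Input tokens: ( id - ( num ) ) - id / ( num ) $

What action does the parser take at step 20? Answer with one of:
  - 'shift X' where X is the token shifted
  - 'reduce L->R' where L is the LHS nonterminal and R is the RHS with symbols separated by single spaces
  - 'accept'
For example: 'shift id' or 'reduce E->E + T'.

Answer: shift -

Derivation:
Step 1: shift (. Stack=[(] ptr=1 lookahead=id remaining=[id - ( num ) ) - id / ( num ) $]
Step 2: shift id. Stack=[( id] ptr=2 lookahead=- remaining=[- ( num ) ) - id / ( num ) $]
Step 3: reduce F->id. Stack=[( F] ptr=2 lookahead=- remaining=[- ( num ) ) - id / ( num ) $]
Step 4: reduce T->F. Stack=[( T] ptr=2 lookahead=- remaining=[- ( num ) ) - id / ( num ) $]
Step 5: reduce E->T. Stack=[( E] ptr=2 lookahead=- remaining=[- ( num ) ) - id / ( num ) $]
Step 6: shift -. Stack=[( E -] ptr=3 lookahead=( remaining=[( num ) ) - id / ( num ) $]
Step 7: shift (. Stack=[( E - (] ptr=4 lookahead=num remaining=[num ) ) - id / ( num ) $]
Step 8: shift num. Stack=[( E - ( num] ptr=5 lookahead=) remaining=[) ) - id / ( num ) $]
Step 9: reduce F->num. Stack=[( E - ( F] ptr=5 lookahead=) remaining=[) ) - id / ( num ) $]
Step 10: reduce T->F. Stack=[( E - ( T] ptr=5 lookahead=) remaining=[) ) - id / ( num ) $]
Step 11: reduce E->T. Stack=[( E - ( E] ptr=5 lookahead=) remaining=[) ) - id / ( num ) $]
Step 12: shift ). Stack=[( E - ( E )] ptr=6 lookahead=) remaining=[) - id / ( num ) $]
Step 13: reduce F->( E ). Stack=[( E - F] ptr=6 lookahead=) remaining=[) - id / ( num ) $]
Step 14: reduce T->F. Stack=[( E - T] ptr=6 lookahead=) remaining=[) - id / ( num ) $]
Step 15: reduce E->E - T. Stack=[( E] ptr=6 lookahead=) remaining=[) - id / ( num ) $]
Step 16: shift ). Stack=[( E )] ptr=7 lookahead=- remaining=[- id / ( num ) $]
Step 17: reduce F->( E ). Stack=[F] ptr=7 lookahead=- remaining=[- id / ( num ) $]
Step 18: reduce T->F. Stack=[T] ptr=7 lookahead=- remaining=[- id / ( num ) $]
Step 19: reduce E->T. Stack=[E] ptr=7 lookahead=- remaining=[- id / ( num ) $]
Step 20: shift -. Stack=[E -] ptr=8 lookahead=id remaining=[id / ( num ) $]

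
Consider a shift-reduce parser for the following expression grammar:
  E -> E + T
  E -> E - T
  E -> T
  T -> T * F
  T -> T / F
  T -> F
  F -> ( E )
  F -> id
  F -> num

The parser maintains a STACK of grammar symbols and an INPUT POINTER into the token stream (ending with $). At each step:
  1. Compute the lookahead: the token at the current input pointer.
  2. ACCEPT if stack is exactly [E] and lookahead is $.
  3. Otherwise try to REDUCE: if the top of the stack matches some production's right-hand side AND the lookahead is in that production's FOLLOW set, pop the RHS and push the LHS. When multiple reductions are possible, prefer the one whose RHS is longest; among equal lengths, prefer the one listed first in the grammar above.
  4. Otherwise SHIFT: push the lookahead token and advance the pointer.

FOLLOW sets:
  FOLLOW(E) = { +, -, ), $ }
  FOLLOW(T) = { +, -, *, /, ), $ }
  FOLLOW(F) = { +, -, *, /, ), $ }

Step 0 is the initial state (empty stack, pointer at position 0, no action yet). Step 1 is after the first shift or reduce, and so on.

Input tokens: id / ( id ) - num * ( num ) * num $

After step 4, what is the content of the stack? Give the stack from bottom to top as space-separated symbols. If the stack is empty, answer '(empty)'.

Step 1: shift id. Stack=[id] ptr=1 lookahead=/ remaining=[/ ( id ) - num * ( num ) * num $]
Step 2: reduce F->id. Stack=[F] ptr=1 lookahead=/ remaining=[/ ( id ) - num * ( num ) * num $]
Step 3: reduce T->F. Stack=[T] ptr=1 lookahead=/ remaining=[/ ( id ) - num * ( num ) * num $]
Step 4: shift /. Stack=[T /] ptr=2 lookahead=( remaining=[( id ) - num * ( num ) * num $]

Answer: T /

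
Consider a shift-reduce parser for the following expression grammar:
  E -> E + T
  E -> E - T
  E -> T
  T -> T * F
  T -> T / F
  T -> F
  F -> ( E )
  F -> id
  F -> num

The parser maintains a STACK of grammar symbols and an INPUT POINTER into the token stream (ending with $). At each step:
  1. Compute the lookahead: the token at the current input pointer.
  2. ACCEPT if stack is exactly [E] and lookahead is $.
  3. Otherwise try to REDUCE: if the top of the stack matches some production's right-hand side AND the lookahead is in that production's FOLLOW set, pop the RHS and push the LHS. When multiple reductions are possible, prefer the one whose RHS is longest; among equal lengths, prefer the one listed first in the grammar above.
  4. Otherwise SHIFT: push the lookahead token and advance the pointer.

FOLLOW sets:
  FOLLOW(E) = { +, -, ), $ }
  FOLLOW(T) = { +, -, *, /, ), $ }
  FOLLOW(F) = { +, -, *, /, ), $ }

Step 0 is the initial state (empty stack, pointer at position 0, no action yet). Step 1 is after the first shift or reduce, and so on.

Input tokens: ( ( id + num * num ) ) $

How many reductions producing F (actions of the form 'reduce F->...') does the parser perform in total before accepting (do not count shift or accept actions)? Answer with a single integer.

Step 1: shift (. Stack=[(] ptr=1 lookahead=( remaining=[( id + num * num ) ) $]
Step 2: shift (. Stack=[( (] ptr=2 lookahead=id remaining=[id + num * num ) ) $]
Step 3: shift id. Stack=[( ( id] ptr=3 lookahead=+ remaining=[+ num * num ) ) $]
Step 4: reduce F->id. Stack=[( ( F] ptr=3 lookahead=+ remaining=[+ num * num ) ) $]
Step 5: reduce T->F. Stack=[( ( T] ptr=3 lookahead=+ remaining=[+ num * num ) ) $]
Step 6: reduce E->T. Stack=[( ( E] ptr=3 lookahead=+ remaining=[+ num * num ) ) $]
Step 7: shift +. Stack=[( ( E +] ptr=4 lookahead=num remaining=[num * num ) ) $]
Step 8: shift num. Stack=[( ( E + num] ptr=5 lookahead=* remaining=[* num ) ) $]
Step 9: reduce F->num. Stack=[( ( E + F] ptr=5 lookahead=* remaining=[* num ) ) $]
Step 10: reduce T->F. Stack=[( ( E + T] ptr=5 lookahead=* remaining=[* num ) ) $]
Step 11: shift *. Stack=[( ( E + T *] ptr=6 lookahead=num remaining=[num ) ) $]
Step 12: shift num. Stack=[( ( E + T * num] ptr=7 lookahead=) remaining=[) ) $]
Step 13: reduce F->num. Stack=[( ( E + T * F] ptr=7 lookahead=) remaining=[) ) $]
Step 14: reduce T->T * F. Stack=[( ( E + T] ptr=7 lookahead=) remaining=[) ) $]
Step 15: reduce E->E + T. Stack=[( ( E] ptr=7 lookahead=) remaining=[) ) $]
Step 16: shift ). Stack=[( ( E )] ptr=8 lookahead=) remaining=[) $]
Step 17: reduce F->( E ). Stack=[( F] ptr=8 lookahead=) remaining=[) $]
Step 18: reduce T->F. Stack=[( T] ptr=8 lookahead=) remaining=[) $]
Step 19: reduce E->T. Stack=[( E] ptr=8 lookahead=) remaining=[) $]
Step 20: shift ). Stack=[( E )] ptr=9 lookahead=$ remaining=[$]
Step 21: reduce F->( E ). Stack=[F] ptr=9 lookahead=$ remaining=[$]
Step 22: reduce T->F. Stack=[T] ptr=9 lookahead=$ remaining=[$]
Step 23: reduce E->T. Stack=[E] ptr=9 lookahead=$ remaining=[$]
Step 24: accept. Stack=[E] ptr=9 lookahead=$ remaining=[$]

Answer: 5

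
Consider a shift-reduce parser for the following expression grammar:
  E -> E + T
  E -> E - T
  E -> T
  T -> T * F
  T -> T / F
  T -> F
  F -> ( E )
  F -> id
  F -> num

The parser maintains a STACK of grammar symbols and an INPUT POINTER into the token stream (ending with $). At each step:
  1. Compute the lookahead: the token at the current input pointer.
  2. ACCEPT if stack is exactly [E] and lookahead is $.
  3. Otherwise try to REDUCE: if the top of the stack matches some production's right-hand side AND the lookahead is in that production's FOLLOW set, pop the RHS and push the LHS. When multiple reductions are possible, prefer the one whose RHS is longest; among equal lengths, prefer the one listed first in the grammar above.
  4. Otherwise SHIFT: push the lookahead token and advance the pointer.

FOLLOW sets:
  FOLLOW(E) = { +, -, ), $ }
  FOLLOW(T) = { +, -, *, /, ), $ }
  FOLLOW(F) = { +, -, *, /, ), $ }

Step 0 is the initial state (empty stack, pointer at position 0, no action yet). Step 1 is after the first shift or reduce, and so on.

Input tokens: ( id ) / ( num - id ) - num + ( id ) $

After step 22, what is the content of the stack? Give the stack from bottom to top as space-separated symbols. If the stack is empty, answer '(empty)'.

Answer: T

Derivation:
Step 1: shift (. Stack=[(] ptr=1 lookahead=id remaining=[id ) / ( num - id ) - num + ( id ) $]
Step 2: shift id. Stack=[( id] ptr=2 lookahead=) remaining=[) / ( num - id ) - num + ( id ) $]
Step 3: reduce F->id. Stack=[( F] ptr=2 lookahead=) remaining=[) / ( num - id ) - num + ( id ) $]
Step 4: reduce T->F. Stack=[( T] ptr=2 lookahead=) remaining=[) / ( num - id ) - num + ( id ) $]
Step 5: reduce E->T. Stack=[( E] ptr=2 lookahead=) remaining=[) / ( num - id ) - num + ( id ) $]
Step 6: shift ). Stack=[( E )] ptr=3 lookahead=/ remaining=[/ ( num - id ) - num + ( id ) $]
Step 7: reduce F->( E ). Stack=[F] ptr=3 lookahead=/ remaining=[/ ( num - id ) - num + ( id ) $]
Step 8: reduce T->F. Stack=[T] ptr=3 lookahead=/ remaining=[/ ( num - id ) - num + ( id ) $]
Step 9: shift /. Stack=[T /] ptr=4 lookahead=( remaining=[( num - id ) - num + ( id ) $]
Step 10: shift (. Stack=[T / (] ptr=5 lookahead=num remaining=[num - id ) - num + ( id ) $]
Step 11: shift num. Stack=[T / ( num] ptr=6 lookahead=- remaining=[- id ) - num + ( id ) $]
Step 12: reduce F->num. Stack=[T / ( F] ptr=6 lookahead=- remaining=[- id ) - num + ( id ) $]
Step 13: reduce T->F. Stack=[T / ( T] ptr=6 lookahead=- remaining=[- id ) - num + ( id ) $]
Step 14: reduce E->T. Stack=[T / ( E] ptr=6 lookahead=- remaining=[- id ) - num + ( id ) $]
Step 15: shift -. Stack=[T / ( E -] ptr=7 lookahead=id remaining=[id ) - num + ( id ) $]
Step 16: shift id. Stack=[T / ( E - id] ptr=8 lookahead=) remaining=[) - num + ( id ) $]
Step 17: reduce F->id. Stack=[T / ( E - F] ptr=8 lookahead=) remaining=[) - num + ( id ) $]
Step 18: reduce T->F. Stack=[T / ( E - T] ptr=8 lookahead=) remaining=[) - num + ( id ) $]
Step 19: reduce E->E - T. Stack=[T / ( E] ptr=8 lookahead=) remaining=[) - num + ( id ) $]
Step 20: shift ). Stack=[T / ( E )] ptr=9 lookahead=- remaining=[- num + ( id ) $]
Step 21: reduce F->( E ). Stack=[T / F] ptr=9 lookahead=- remaining=[- num + ( id ) $]
Step 22: reduce T->T / F. Stack=[T] ptr=9 lookahead=- remaining=[- num + ( id ) $]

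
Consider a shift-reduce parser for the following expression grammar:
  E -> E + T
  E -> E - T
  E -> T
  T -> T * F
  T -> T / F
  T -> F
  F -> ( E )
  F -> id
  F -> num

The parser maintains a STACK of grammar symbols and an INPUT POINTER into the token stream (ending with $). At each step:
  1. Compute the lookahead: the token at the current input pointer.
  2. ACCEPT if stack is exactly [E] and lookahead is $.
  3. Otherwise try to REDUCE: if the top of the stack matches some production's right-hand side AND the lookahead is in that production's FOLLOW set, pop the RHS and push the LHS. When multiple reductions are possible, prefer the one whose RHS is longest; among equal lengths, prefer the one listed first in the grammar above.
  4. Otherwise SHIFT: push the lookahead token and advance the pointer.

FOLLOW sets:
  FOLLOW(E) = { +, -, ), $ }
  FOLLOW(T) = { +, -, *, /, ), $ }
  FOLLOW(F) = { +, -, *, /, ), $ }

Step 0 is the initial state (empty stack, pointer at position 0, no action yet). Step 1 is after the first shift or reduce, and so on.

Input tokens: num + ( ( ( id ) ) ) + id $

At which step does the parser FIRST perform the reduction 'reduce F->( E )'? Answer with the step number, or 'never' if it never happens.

Answer: 14

Derivation:
Step 1: shift num. Stack=[num] ptr=1 lookahead=+ remaining=[+ ( ( ( id ) ) ) + id $]
Step 2: reduce F->num. Stack=[F] ptr=1 lookahead=+ remaining=[+ ( ( ( id ) ) ) + id $]
Step 3: reduce T->F. Stack=[T] ptr=1 lookahead=+ remaining=[+ ( ( ( id ) ) ) + id $]
Step 4: reduce E->T. Stack=[E] ptr=1 lookahead=+ remaining=[+ ( ( ( id ) ) ) + id $]
Step 5: shift +. Stack=[E +] ptr=2 lookahead=( remaining=[( ( ( id ) ) ) + id $]
Step 6: shift (. Stack=[E + (] ptr=3 lookahead=( remaining=[( ( id ) ) ) + id $]
Step 7: shift (. Stack=[E + ( (] ptr=4 lookahead=( remaining=[( id ) ) ) + id $]
Step 8: shift (. Stack=[E + ( ( (] ptr=5 lookahead=id remaining=[id ) ) ) + id $]
Step 9: shift id. Stack=[E + ( ( ( id] ptr=6 lookahead=) remaining=[) ) ) + id $]
Step 10: reduce F->id. Stack=[E + ( ( ( F] ptr=6 lookahead=) remaining=[) ) ) + id $]
Step 11: reduce T->F. Stack=[E + ( ( ( T] ptr=6 lookahead=) remaining=[) ) ) + id $]
Step 12: reduce E->T. Stack=[E + ( ( ( E] ptr=6 lookahead=) remaining=[) ) ) + id $]
Step 13: shift ). Stack=[E + ( ( ( E )] ptr=7 lookahead=) remaining=[) ) + id $]
Step 14: reduce F->( E ). Stack=[E + ( ( F] ptr=7 lookahead=) remaining=[) ) + id $]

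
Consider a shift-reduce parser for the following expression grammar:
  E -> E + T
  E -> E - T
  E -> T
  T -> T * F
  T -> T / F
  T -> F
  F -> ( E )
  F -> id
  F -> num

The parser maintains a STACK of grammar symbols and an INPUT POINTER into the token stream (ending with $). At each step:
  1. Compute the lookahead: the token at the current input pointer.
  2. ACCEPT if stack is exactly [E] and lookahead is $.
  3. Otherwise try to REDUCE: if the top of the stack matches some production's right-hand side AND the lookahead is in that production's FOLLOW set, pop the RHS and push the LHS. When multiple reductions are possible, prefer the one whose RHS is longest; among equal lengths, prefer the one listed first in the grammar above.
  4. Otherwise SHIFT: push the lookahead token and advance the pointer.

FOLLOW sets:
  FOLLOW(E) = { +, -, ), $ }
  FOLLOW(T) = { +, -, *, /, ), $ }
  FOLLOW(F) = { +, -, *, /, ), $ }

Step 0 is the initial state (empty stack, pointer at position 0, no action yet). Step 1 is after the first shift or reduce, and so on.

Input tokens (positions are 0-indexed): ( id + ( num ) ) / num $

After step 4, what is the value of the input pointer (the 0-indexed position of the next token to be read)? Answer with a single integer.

Step 1: shift (. Stack=[(] ptr=1 lookahead=id remaining=[id + ( num ) ) / num $]
Step 2: shift id. Stack=[( id] ptr=2 lookahead=+ remaining=[+ ( num ) ) / num $]
Step 3: reduce F->id. Stack=[( F] ptr=2 lookahead=+ remaining=[+ ( num ) ) / num $]
Step 4: reduce T->F. Stack=[( T] ptr=2 lookahead=+ remaining=[+ ( num ) ) / num $]

Answer: 2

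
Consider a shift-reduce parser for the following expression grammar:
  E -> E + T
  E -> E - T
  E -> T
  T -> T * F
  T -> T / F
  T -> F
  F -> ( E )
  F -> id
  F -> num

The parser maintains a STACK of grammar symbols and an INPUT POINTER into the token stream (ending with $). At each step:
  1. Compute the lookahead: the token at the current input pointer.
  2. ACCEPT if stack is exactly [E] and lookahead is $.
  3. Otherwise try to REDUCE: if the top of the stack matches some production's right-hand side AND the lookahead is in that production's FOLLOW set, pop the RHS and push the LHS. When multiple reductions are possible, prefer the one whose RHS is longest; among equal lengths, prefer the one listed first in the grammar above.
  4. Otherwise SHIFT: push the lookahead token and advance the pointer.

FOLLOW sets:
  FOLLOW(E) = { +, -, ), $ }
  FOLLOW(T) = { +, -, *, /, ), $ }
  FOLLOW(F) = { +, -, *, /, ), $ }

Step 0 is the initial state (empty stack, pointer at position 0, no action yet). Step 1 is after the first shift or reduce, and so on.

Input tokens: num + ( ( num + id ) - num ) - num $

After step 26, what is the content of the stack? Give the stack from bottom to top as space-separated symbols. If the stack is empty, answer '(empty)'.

Answer: E + ( E )

Derivation:
Step 1: shift num. Stack=[num] ptr=1 lookahead=+ remaining=[+ ( ( num + id ) - num ) - num $]
Step 2: reduce F->num. Stack=[F] ptr=1 lookahead=+ remaining=[+ ( ( num + id ) - num ) - num $]
Step 3: reduce T->F. Stack=[T] ptr=1 lookahead=+ remaining=[+ ( ( num + id ) - num ) - num $]
Step 4: reduce E->T. Stack=[E] ptr=1 lookahead=+ remaining=[+ ( ( num + id ) - num ) - num $]
Step 5: shift +. Stack=[E +] ptr=2 lookahead=( remaining=[( ( num + id ) - num ) - num $]
Step 6: shift (. Stack=[E + (] ptr=3 lookahead=( remaining=[( num + id ) - num ) - num $]
Step 7: shift (. Stack=[E + ( (] ptr=4 lookahead=num remaining=[num + id ) - num ) - num $]
Step 8: shift num. Stack=[E + ( ( num] ptr=5 lookahead=+ remaining=[+ id ) - num ) - num $]
Step 9: reduce F->num. Stack=[E + ( ( F] ptr=5 lookahead=+ remaining=[+ id ) - num ) - num $]
Step 10: reduce T->F. Stack=[E + ( ( T] ptr=5 lookahead=+ remaining=[+ id ) - num ) - num $]
Step 11: reduce E->T. Stack=[E + ( ( E] ptr=5 lookahead=+ remaining=[+ id ) - num ) - num $]
Step 12: shift +. Stack=[E + ( ( E +] ptr=6 lookahead=id remaining=[id ) - num ) - num $]
Step 13: shift id. Stack=[E + ( ( E + id] ptr=7 lookahead=) remaining=[) - num ) - num $]
Step 14: reduce F->id. Stack=[E + ( ( E + F] ptr=7 lookahead=) remaining=[) - num ) - num $]
Step 15: reduce T->F. Stack=[E + ( ( E + T] ptr=7 lookahead=) remaining=[) - num ) - num $]
Step 16: reduce E->E + T. Stack=[E + ( ( E] ptr=7 lookahead=) remaining=[) - num ) - num $]
Step 17: shift ). Stack=[E + ( ( E )] ptr=8 lookahead=- remaining=[- num ) - num $]
Step 18: reduce F->( E ). Stack=[E + ( F] ptr=8 lookahead=- remaining=[- num ) - num $]
Step 19: reduce T->F. Stack=[E + ( T] ptr=8 lookahead=- remaining=[- num ) - num $]
Step 20: reduce E->T. Stack=[E + ( E] ptr=8 lookahead=- remaining=[- num ) - num $]
Step 21: shift -. Stack=[E + ( E -] ptr=9 lookahead=num remaining=[num ) - num $]
Step 22: shift num. Stack=[E + ( E - num] ptr=10 lookahead=) remaining=[) - num $]
Step 23: reduce F->num. Stack=[E + ( E - F] ptr=10 lookahead=) remaining=[) - num $]
Step 24: reduce T->F. Stack=[E + ( E - T] ptr=10 lookahead=) remaining=[) - num $]
Step 25: reduce E->E - T. Stack=[E + ( E] ptr=10 lookahead=) remaining=[) - num $]
Step 26: shift ). Stack=[E + ( E )] ptr=11 lookahead=- remaining=[- num $]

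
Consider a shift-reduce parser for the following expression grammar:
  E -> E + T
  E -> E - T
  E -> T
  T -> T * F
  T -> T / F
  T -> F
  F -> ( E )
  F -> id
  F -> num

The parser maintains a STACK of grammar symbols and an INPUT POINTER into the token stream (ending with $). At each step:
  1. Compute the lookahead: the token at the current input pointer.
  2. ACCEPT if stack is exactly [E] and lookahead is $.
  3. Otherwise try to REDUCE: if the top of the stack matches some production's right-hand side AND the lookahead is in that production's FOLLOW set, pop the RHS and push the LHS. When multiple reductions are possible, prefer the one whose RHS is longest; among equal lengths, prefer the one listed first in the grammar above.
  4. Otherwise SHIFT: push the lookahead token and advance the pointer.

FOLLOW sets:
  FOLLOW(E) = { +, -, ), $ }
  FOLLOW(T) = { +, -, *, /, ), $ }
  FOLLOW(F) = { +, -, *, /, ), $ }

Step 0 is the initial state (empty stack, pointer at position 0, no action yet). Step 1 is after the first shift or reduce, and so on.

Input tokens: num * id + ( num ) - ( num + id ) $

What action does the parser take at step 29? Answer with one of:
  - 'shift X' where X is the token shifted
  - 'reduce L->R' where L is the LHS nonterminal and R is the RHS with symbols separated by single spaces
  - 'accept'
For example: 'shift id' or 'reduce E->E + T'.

Step 1: shift num. Stack=[num] ptr=1 lookahead=* remaining=[* id + ( num ) - ( num + id ) $]
Step 2: reduce F->num. Stack=[F] ptr=1 lookahead=* remaining=[* id + ( num ) - ( num + id ) $]
Step 3: reduce T->F. Stack=[T] ptr=1 lookahead=* remaining=[* id + ( num ) - ( num + id ) $]
Step 4: shift *. Stack=[T *] ptr=2 lookahead=id remaining=[id + ( num ) - ( num + id ) $]
Step 5: shift id. Stack=[T * id] ptr=3 lookahead=+ remaining=[+ ( num ) - ( num + id ) $]
Step 6: reduce F->id. Stack=[T * F] ptr=3 lookahead=+ remaining=[+ ( num ) - ( num + id ) $]
Step 7: reduce T->T * F. Stack=[T] ptr=3 lookahead=+ remaining=[+ ( num ) - ( num + id ) $]
Step 8: reduce E->T. Stack=[E] ptr=3 lookahead=+ remaining=[+ ( num ) - ( num + id ) $]
Step 9: shift +. Stack=[E +] ptr=4 lookahead=( remaining=[( num ) - ( num + id ) $]
Step 10: shift (. Stack=[E + (] ptr=5 lookahead=num remaining=[num ) - ( num + id ) $]
Step 11: shift num. Stack=[E + ( num] ptr=6 lookahead=) remaining=[) - ( num + id ) $]
Step 12: reduce F->num. Stack=[E + ( F] ptr=6 lookahead=) remaining=[) - ( num + id ) $]
Step 13: reduce T->F. Stack=[E + ( T] ptr=6 lookahead=) remaining=[) - ( num + id ) $]
Step 14: reduce E->T. Stack=[E + ( E] ptr=6 lookahead=) remaining=[) - ( num + id ) $]
Step 15: shift ). Stack=[E + ( E )] ptr=7 lookahead=- remaining=[- ( num + id ) $]
Step 16: reduce F->( E ). Stack=[E + F] ptr=7 lookahead=- remaining=[- ( num + id ) $]
Step 17: reduce T->F. Stack=[E + T] ptr=7 lookahead=- remaining=[- ( num + id ) $]
Step 18: reduce E->E + T. Stack=[E] ptr=7 lookahead=- remaining=[- ( num + id ) $]
Step 19: shift -. Stack=[E -] ptr=8 lookahead=( remaining=[( num + id ) $]
Step 20: shift (. Stack=[E - (] ptr=9 lookahead=num remaining=[num + id ) $]
Step 21: shift num. Stack=[E - ( num] ptr=10 lookahead=+ remaining=[+ id ) $]
Step 22: reduce F->num. Stack=[E - ( F] ptr=10 lookahead=+ remaining=[+ id ) $]
Step 23: reduce T->F. Stack=[E - ( T] ptr=10 lookahead=+ remaining=[+ id ) $]
Step 24: reduce E->T. Stack=[E - ( E] ptr=10 lookahead=+ remaining=[+ id ) $]
Step 25: shift +. Stack=[E - ( E +] ptr=11 lookahead=id remaining=[id ) $]
Step 26: shift id. Stack=[E - ( E + id] ptr=12 lookahead=) remaining=[) $]
Step 27: reduce F->id. Stack=[E - ( E + F] ptr=12 lookahead=) remaining=[) $]
Step 28: reduce T->F. Stack=[E - ( E + T] ptr=12 lookahead=) remaining=[) $]
Step 29: reduce E->E + T. Stack=[E - ( E] ptr=12 lookahead=) remaining=[) $]

Answer: reduce E->E + T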